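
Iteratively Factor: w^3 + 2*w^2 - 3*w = (w - 1)*(w^2 + 3*w) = (w - 1)*(w + 3)*(w)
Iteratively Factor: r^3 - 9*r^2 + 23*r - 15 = (r - 5)*(r^2 - 4*r + 3) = (r - 5)*(r - 1)*(r - 3)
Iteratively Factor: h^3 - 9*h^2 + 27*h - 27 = (h - 3)*(h^2 - 6*h + 9) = (h - 3)^2*(h - 3)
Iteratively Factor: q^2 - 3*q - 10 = (q + 2)*(q - 5)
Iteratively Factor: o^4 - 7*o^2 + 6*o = (o - 1)*(o^3 + o^2 - 6*o) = o*(o - 1)*(o^2 + o - 6) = o*(o - 1)*(o + 3)*(o - 2)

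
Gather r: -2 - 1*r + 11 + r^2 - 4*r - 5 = r^2 - 5*r + 4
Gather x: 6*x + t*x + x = x*(t + 7)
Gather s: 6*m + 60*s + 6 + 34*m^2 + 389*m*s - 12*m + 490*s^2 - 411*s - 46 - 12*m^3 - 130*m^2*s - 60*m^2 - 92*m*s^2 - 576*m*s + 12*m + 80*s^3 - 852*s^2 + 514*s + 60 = -12*m^3 - 26*m^2 + 6*m + 80*s^3 + s^2*(-92*m - 362) + s*(-130*m^2 - 187*m + 163) + 20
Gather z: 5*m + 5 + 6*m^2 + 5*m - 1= 6*m^2 + 10*m + 4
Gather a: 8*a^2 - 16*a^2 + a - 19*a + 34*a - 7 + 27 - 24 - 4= -8*a^2 + 16*a - 8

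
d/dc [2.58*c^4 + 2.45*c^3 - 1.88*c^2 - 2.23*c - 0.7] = 10.32*c^3 + 7.35*c^2 - 3.76*c - 2.23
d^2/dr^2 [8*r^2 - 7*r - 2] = 16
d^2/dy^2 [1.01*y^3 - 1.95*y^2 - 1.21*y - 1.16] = 6.06*y - 3.9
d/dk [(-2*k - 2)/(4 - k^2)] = 2*(k^2 - 2*k*(k + 1) - 4)/(k^2 - 4)^2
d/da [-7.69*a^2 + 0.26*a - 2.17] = 0.26 - 15.38*a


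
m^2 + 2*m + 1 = (m + 1)^2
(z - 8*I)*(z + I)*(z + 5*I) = z^3 - 2*I*z^2 + 43*z + 40*I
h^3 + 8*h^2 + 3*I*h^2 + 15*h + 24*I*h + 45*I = (h + 3)*(h + 5)*(h + 3*I)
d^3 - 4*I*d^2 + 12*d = d*(d - 6*I)*(d + 2*I)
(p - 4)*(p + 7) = p^2 + 3*p - 28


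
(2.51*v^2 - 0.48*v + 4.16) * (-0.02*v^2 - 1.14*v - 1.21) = -0.0502*v^4 - 2.8518*v^3 - 2.5731*v^2 - 4.1616*v - 5.0336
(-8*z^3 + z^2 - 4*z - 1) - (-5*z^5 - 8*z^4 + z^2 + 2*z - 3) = 5*z^5 + 8*z^4 - 8*z^3 - 6*z + 2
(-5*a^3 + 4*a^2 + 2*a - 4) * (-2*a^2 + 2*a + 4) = 10*a^5 - 18*a^4 - 16*a^3 + 28*a^2 - 16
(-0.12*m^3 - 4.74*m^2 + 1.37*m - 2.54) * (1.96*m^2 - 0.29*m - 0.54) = -0.2352*m^5 - 9.2556*m^4 + 4.1246*m^3 - 2.8161*m^2 - 0.0032000000000002*m + 1.3716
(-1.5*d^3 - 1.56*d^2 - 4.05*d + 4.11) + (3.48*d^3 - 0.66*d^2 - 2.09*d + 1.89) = 1.98*d^3 - 2.22*d^2 - 6.14*d + 6.0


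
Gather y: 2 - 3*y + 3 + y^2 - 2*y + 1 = y^2 - 5*y + 6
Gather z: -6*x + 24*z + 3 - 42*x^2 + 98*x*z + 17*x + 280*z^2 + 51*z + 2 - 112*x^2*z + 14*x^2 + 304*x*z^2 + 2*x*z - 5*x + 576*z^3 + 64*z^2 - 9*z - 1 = -28*x^2 + 6*x + 576*z^3 + z^2*(304*x + 344) + z*(-112*x^2 + 100*x + 66) + 4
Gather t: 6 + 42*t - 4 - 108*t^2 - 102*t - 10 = -108*t^2 - 60*t - 8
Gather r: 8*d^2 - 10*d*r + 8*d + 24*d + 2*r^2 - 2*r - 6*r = 8*d^2 + 32*d + 2*r^2 + r*(-10*d - 8)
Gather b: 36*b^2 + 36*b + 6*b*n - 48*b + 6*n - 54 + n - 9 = 36*b^2 + b*(6*n - 12) + 7*n - 63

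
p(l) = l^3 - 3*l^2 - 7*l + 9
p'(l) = 3*l^2 - 6*l - 7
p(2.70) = -12.09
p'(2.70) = -1.33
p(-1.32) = 10.71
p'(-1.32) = 6.15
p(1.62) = -5.96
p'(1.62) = -8.85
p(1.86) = -7.96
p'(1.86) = -7.78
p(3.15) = -11.56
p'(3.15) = 3.87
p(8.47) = 342.13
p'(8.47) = 157.40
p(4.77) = 15.88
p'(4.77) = 32.64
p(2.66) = -12.03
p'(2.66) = -1.73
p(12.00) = 1221.00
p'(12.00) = 353.00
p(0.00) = 9.00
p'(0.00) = -7.00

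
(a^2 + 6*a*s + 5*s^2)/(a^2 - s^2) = (-a - 5*s)/(-a + s)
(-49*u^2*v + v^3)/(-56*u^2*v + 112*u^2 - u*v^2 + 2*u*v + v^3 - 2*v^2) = v*(7*u - v)/(8*u*v - 16*u - v^2 + 2*v)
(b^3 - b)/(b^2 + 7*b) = (b^2 - 1)/(b + 7)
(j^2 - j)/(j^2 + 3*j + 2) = j*(j - 1)/(j^2 + 3*j + 2)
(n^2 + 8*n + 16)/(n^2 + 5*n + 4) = (n + 4)/(n + 1)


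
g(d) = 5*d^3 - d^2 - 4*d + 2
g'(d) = 15*d^2 - 2*d - 4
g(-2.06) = -37.71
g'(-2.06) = 63.77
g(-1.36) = -6.99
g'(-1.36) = 26.46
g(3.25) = 150.08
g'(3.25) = 147.94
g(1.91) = 25.55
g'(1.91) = 46.90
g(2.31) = 49.06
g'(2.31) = 71.42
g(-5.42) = -801.80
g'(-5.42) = 447.49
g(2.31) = 49.06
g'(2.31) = 71.42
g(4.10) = 313.40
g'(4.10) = 239.95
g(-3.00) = -130.00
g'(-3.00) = 137.00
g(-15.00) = -17038.00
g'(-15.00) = 3401.00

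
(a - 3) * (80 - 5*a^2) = -5*a^3 + 15*a^2 + 80*a - 240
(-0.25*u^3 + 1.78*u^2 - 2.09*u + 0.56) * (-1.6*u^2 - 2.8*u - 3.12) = 0.4*u^5 - 2.148*u^4 - 0.86*u^3 - 0.597600000000001*u^2 + 4.9528*u - 1.7472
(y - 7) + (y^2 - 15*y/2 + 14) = y^2 - 13*y/2 + 7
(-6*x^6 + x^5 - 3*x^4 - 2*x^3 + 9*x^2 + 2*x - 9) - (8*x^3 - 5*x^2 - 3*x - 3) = -6*x^6 + x^5 - 3*x^4 - 10*x^3 + 14*x^2 + 5*x - 6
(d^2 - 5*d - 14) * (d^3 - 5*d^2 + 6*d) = d^5 - 10*d^4 + 17*d^3 + 40*d^2 - 84*d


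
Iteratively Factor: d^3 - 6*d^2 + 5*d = (d - 1)*(d^2 - 5*d) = d*(d - 1)*(d - 5)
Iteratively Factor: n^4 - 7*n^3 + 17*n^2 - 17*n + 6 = (n - 2)*(n^3 - 5*n^2 + 7*n - 3) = (n - 2)*(n - 1)*(n^2 - 4*n + 3) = (n - 3)*(n - 2)*(n - 1)*(n - 1)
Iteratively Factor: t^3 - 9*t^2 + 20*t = (t)*(t^2 - 9*t + 20) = t*(t - 4)*(t - 5)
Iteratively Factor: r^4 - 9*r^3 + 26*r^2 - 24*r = (r - 3)*(r^3 - 6*r^2 + 8*r) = r*(r - 3)*(r^2 - 6*r + 8) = r*(r - 4)*(r - 3)*(r - 2)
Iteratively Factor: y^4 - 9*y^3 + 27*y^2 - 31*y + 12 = (y - 3)*(y^3 - 6*y^2 + 9*y - 4) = (y - 3)*(y - 1)*(y^2 - 5*y + 4) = (y - 4)*(y - 3)*(y - 1)*(y - 1)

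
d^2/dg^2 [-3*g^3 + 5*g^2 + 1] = 10 - 18*g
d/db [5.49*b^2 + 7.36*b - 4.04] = 10.98*b + 7.36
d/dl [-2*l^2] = -4*l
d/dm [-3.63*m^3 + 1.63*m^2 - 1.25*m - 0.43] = -10.89*m^2 + 3.26*m - 1.25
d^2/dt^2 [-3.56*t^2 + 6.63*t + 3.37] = -7.12000000000000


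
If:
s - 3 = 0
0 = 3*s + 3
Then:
No Solution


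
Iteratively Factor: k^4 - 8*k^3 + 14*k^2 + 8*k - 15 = (k - 5)*(k^3 - 3*k^2 - k + 3) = (k - 5)*(k - 3)*(k^2 - 1) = (k - 5)*(k - 3)*(k + 1)*(k - 1)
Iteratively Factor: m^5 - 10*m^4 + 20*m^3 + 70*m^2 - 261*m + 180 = (m + 3)*(m^4 - 13*m^3 + 59*m^2 - 107*m + 60) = (m - 4)*(m + 3)*(m^3 - 9*m^2 + 23*m - 15) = (m - 4)*(m - 3)*(m + 3)*(m^2 - 6*m + 5) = (m - 5)*(m - 4)*(m - 3)*(m + 3)*(m - 1)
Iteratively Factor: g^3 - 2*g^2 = (g)*(g^2 - 2*g) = g*(g - 2)*(g)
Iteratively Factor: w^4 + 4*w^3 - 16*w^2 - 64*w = (w)*(w^3 + 4*w^2 - 16*w - 64) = w*(w + 4)*(w^2 - 16) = w*(w + 4)^2*(w - 4)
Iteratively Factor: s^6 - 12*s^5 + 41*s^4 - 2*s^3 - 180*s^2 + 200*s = (s - 5)*(s^5 - 7*s^4 + 6*s^3 + 28*s^2 - 40*s) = s*(s - 5)*(s^4 - 7*s^3 + 6*s^2 + 28*s - 40) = s*(s - 5)*(s - 2)*(s^3 - 5*s^2 - 4*s + 20) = s*(s - 5)^2*(s - 2)*(s^2 - 4) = s*(s - 5)^2*(s - 2)*(s + 2)*(s - 2)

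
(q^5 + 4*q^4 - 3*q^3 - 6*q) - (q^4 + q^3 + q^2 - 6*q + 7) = q^5 + 3*q^4 - 4*q^3 - q^2 - 7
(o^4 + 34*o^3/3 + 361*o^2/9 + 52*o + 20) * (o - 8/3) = o^5 + 26*o^4/3 + 89*o^3/9 - 1484*o^2/27 - 356*o/3 - 160/3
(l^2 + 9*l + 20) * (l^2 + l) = l^4 + 10*l^3 + 29*l^2 + 20*l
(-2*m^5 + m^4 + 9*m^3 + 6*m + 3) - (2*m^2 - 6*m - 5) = -2*m^5 + m^4 + 9*m^3 - 2*m^2 + 12*m + 8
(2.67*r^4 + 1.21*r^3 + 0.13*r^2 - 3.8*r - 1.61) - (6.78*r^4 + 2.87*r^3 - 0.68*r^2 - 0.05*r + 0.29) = -4.11*r^4 - 1.66*r^3 + 0.81*r^2 - 3.75*r - 1.9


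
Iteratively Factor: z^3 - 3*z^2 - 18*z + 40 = (z - 5)*(z^2 + 2*z - 8) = (z - 5)*(z + 4)*(z - 2)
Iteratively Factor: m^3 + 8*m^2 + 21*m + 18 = (m + 3)*(m^2 + 5*m + 6) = (m + 3)^2*(m + 2)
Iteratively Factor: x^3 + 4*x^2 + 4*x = (x)*(x^2 + 4*x + 4) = x*(x + 2)*(x + 2)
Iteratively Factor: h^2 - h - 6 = (h - 3)*(h + 2)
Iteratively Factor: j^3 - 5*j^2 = (j - 5)*(j^2) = j*(j - 5)*(j)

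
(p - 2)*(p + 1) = p^2 - p - 2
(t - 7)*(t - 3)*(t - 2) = t^3 - 12*t^2 + 41*t - 42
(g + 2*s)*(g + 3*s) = g^2 + 5*g*s + 6*s^2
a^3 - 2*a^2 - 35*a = a*(a - 7)*(a + 5)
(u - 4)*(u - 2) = u^2 - 6*u + 8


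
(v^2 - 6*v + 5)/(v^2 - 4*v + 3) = (v - 5)/(v - 3)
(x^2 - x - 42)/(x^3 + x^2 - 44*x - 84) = 1/(x + 2)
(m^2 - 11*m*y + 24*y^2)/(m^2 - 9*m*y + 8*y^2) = (-m + 3*y)/(-m + y)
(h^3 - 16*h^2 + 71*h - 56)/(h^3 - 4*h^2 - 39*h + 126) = (h^2 - 9*h + 8)/(h^2 + 3*h - 18)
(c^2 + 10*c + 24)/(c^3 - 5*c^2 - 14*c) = (c^2 + 10*c + 24)/(c*(c^2 - 5*c - 14))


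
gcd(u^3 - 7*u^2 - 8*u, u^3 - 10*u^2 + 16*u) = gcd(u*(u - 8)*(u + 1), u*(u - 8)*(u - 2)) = u^2 - 8*u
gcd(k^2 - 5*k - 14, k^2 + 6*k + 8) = k + 2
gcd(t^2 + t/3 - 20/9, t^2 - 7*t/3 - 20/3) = t + 5/3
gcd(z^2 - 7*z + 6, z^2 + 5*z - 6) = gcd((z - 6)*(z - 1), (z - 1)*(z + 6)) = z - 1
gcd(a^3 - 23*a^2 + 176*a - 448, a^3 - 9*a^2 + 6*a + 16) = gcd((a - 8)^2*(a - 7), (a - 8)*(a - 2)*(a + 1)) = a - 8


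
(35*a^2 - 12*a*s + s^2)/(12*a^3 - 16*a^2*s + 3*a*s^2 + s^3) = (35*a^2 - 12*a*s + s^2)/(12*a^3 - 16*a^2*s + 3*a*s^2 + s^3)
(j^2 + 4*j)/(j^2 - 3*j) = (j + 4)/(j - 3)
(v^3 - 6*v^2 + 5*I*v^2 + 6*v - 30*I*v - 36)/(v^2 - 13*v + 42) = (v^2 + 5*I*v + 6)/(v - 7)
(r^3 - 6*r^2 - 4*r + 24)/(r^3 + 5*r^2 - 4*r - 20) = (r - 6)/(r + 5)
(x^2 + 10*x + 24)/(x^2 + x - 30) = (x + 4)/(x - 5)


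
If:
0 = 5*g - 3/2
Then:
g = 3/10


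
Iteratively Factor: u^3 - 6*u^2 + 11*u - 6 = (u - 1)*(u^2 - 5*u + 6) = (u - 3)*(u - 1)*(u - 2)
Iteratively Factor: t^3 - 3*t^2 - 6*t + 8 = (t - 1)*(t^2 - 2*t - 8) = (t - 4)*(t - 1)*(t + 2)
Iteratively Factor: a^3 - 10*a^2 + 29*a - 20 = (a - 1)*(a^2 - 9*a + 20) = (a - 4)*(a - 1)*(a - 5)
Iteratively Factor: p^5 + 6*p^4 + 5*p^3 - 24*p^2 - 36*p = (p)*(p^4 + 6*p^3 + 5*p^2 - 24*p - 36) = p*(p + 2)*(p^3 + 4*p^2 - 3*p - 18) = p*(p + 2)*(p + 3)*(p^2 + p - 6) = p*(p + 2)*(p + 3)^2*(p - 2)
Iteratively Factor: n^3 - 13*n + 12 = (n - 1)*(n^2 + n - 12) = (n - 3)*(n - 1)*(n + 4)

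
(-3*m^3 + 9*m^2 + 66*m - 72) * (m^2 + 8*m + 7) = -3*m^5 - 15*m^4 + 117*m^3 + 519*m^2 - 114*m - 504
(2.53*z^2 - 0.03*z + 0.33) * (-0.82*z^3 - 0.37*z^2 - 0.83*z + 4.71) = -2.0746*z^5 - 0.9115*z^4 - 2.3594*z^3 + 11.8191*z^2 - 0.4152*z + 1.5543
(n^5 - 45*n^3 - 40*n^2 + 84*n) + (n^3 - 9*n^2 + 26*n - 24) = n^5 - 44*n^3 - 49*n^2 + 110*n - 24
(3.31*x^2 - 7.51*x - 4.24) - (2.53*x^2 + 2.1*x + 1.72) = 0.78*x^2 - 9.61*x - 5.96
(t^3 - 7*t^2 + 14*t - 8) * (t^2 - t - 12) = t^5 - 8*t^4 + 9*t^3 + 62*t^2 - 160*t + 96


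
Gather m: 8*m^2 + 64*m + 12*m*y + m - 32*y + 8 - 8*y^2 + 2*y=8*m^2 + m*(12*y + 65) - 8*y^2 - 30*y + 8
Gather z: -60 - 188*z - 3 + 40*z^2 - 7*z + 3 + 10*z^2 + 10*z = 50*z^2 - 185*z - 60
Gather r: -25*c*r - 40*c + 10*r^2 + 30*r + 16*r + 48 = -40*c + 10*r^2 + r*(46 - 25*c) + 48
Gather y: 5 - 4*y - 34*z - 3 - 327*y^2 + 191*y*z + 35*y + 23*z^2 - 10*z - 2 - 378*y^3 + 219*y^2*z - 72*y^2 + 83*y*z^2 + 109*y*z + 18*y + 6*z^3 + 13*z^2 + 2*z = -378*y^3 + y^2*(219*z - 399) + y*(83*z^2 + 300*z + 49) + 6*z^3 + 36*z^2 - 42*z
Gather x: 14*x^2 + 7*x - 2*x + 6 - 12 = 14*x^2 + 5*x - 6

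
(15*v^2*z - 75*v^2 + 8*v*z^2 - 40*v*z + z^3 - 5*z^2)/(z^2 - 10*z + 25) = (15*v^2 + 8*v*z + z^2)/(z - 5)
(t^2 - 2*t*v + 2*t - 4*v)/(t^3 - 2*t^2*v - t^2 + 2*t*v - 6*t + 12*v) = 1/(t - 3)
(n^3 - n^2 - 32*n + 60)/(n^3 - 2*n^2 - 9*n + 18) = (n^2 + n - 30)/(n^2 - 9)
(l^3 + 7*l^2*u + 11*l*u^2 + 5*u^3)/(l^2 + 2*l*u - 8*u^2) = (l^3 + 7*l^2*u + 11*l*u^2 + 5*u^3)/(l^2 + 2*l*u - 8*u^2)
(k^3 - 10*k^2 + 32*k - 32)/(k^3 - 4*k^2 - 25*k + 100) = (k^2 - 6*k + 8)/(k^2 - 25)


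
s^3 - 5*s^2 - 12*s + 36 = (s - 6)*(s - 2)*(s + 3)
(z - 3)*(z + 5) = z^2 + 2*z - 15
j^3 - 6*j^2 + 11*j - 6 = (j - 3)*(j - 2)*(j - 1)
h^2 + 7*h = h*(h + 7)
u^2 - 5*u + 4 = (u - 4)*(u - 1)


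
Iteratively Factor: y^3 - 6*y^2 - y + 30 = (y - 3)*(y^2 - 3*y - 10) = (y - 3)*(y + 2)*(y - 5)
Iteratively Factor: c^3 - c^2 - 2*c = (c + 1)*(c^2 - 2*c) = (c - 2)*(c + 1)*(c)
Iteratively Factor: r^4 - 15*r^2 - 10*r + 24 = (r + 3)*(r^3 - 3*r^2 - 6*r + 8) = (r - 4)*(r + 3)*(r^2 + r - 2) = (r - 4)*(r + 2)*(r + 3)*(r - 1)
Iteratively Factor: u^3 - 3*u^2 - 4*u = (u - 4)*(u^2 + u) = (u - 4)*(u + 1)*(u)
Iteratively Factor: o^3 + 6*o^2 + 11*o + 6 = (o + 3)*(o^2 + 3*o + 2) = (o + 2)*(o + 3)*(o + 1)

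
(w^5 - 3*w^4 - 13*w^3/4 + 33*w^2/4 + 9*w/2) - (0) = w^5 - 3*w^4 - 13*w^3/4 + 33*w^2/4 + 9*w/2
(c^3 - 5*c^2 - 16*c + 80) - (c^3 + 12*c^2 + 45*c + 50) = -17*c^2 - 61*c + 30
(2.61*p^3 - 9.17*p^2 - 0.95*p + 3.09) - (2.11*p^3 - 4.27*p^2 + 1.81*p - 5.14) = 0.5*p^3 - 4.9*p^2 - 2.76*p + 8.23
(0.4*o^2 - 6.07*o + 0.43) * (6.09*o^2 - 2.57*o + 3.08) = 2.436*o^4 - 37.9943*o^3 + 19.4506*o^2 - 19.8007*o + 1.3244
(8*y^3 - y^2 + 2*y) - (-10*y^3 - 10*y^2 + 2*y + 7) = 18*y^3 + 9*y^2 - 7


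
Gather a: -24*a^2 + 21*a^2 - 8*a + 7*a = -3*a^2 - a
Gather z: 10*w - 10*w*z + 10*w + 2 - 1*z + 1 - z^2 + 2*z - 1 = 20*w - z^2 + z*(1 - 10*w) + 2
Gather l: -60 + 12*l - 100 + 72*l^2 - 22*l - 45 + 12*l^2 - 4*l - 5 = 84*l^2 - 14*l - 210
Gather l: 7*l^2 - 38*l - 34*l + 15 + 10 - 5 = 7*l^2 - 72*l + 20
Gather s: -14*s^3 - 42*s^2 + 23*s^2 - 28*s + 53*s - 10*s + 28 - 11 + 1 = -14*s^3 - 19*s^2 + 15*s + 18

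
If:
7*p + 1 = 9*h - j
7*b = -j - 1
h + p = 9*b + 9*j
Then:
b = -16*p/479 - 81/479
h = 385*p/479 + 63/479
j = 112*p/479 + 88/479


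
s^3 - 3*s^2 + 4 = (s - 2)^2*(s + 1)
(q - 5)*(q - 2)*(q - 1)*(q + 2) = q^4 - 6*q^3 + q^2 + 24*q - 20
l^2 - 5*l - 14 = (l - 7)*(l + 2)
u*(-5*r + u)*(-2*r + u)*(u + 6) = 10*r^2*u^2 + 60*r^2*u - 7*r*u^3 - 42*r*u^2 + u^4 + 6*u^3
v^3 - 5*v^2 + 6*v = v*(v - 3)*(v - 2)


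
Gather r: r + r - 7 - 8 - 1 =2*r - 16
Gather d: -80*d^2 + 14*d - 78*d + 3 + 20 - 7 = -80*d^2 - 64*d + 16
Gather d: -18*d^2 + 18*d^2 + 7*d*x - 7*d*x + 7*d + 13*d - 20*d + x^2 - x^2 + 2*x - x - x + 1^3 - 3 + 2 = 0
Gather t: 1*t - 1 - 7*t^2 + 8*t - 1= -7*t^2 + 9*t - 2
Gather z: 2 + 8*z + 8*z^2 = 8*z^2 + 8*z + 2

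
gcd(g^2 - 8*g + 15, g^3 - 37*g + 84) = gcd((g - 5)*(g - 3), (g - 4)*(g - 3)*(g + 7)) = g - 3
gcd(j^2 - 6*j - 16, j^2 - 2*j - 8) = j + 2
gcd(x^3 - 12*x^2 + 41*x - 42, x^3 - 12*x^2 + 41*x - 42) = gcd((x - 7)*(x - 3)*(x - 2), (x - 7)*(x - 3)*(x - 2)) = x^3 - 12*x^2 + 41*x - 42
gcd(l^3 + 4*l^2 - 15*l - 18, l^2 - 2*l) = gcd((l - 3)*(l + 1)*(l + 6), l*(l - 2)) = 1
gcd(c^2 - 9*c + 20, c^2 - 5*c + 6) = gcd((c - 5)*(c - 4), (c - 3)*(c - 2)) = 1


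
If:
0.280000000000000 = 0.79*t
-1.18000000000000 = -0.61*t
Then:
No Solution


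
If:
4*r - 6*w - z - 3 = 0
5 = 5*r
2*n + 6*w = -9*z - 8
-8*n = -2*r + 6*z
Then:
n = 35/26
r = 1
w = 16/39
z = -19/13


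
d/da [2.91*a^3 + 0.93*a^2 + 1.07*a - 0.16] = 8.73*a^2 + 1.86*a + 1.07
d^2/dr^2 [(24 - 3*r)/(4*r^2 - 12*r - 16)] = 3*((r - 8)*(2*r - 3)^2 + (3*r - 11)*(-r^2 + 3*r + 4))/(2*(-r^2 + 3*r + 4)^3)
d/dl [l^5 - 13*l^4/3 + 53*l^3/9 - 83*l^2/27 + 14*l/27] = 5*l^4 - 52*l^3/3 + 53*l^2/3 - 166*l/27 + 14/27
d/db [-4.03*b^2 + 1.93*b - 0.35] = 1.93 - 8.06*b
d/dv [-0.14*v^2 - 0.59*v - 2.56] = -0.28*v - 0.59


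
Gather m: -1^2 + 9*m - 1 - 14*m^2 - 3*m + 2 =-14*m^2 + 6*m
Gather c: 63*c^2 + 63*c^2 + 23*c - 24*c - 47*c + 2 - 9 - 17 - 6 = 126*c^2 - 48*c - 30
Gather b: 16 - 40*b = 16 - 40*b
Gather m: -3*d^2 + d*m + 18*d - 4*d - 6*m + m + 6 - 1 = -3*d^2 + 14*d + m*(d - 5) + 5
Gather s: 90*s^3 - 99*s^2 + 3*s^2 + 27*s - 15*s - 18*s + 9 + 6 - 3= 90*s^3 - 96*s^2 - 6*s + 12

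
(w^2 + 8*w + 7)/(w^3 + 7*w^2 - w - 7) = 1/(w - 1)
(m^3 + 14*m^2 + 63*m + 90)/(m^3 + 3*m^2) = 1 + 11/m + 30/m^2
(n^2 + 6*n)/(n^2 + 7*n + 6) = n/(n + 1)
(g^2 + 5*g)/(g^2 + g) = (g + 5)/(g + 1)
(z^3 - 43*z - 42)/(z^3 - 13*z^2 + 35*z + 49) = (z + 6)/(z - 7)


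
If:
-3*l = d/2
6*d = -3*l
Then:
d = 0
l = 0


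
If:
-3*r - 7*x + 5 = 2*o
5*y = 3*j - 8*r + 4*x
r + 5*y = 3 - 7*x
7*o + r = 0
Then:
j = 230*y/21 + 58/21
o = -5*y/12 - 1/6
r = 35*y/12 + 7/6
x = 11/42 - 95*y/84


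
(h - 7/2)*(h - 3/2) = h^2 - 5*h + 21/4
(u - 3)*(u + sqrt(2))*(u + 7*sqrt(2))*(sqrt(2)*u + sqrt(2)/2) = sqrt(2)*u^4 - 5*sqrt(2)*u^3/2 + 16*u^3 - 40*u^2 + 25*sqrt(2)*u^2/2 - 35*sqrt(2)*u - 24*u - 21*sqrt(2)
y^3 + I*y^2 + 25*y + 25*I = (y - 5*I)*(y + I)*(y + 5*I)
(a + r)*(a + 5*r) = a^2 + 6*a*r + 5*r^2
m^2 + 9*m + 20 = (m + 4)*(m + 5)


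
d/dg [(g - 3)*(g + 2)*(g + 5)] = 3*g^2 + 8*g - 11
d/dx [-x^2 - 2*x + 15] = -2*x - 2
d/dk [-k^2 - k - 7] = -2*k - 1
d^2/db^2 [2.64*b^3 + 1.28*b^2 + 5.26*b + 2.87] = 15.84*b + 2.56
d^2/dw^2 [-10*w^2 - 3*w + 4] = -20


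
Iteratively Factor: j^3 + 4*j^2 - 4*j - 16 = (j - 2)*(j^2 + 6*j + 8) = (j - 2)*(j + 2)*(j + 4)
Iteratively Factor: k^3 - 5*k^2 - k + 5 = (k + 1)*(k^2 - 6*k + 5) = (k - 5)*(k + 1)*(k - 1)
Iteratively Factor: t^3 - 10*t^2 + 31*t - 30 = (t - 5)*(t^2 - 5*t + 6) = (t - 5)*(t - 2)*(t - 3)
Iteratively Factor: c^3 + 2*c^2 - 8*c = (c - 2)*(c^2 + 4*c) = c*(c - 2)*(c + 4)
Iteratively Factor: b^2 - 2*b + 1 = (b - 1)*(b - 1)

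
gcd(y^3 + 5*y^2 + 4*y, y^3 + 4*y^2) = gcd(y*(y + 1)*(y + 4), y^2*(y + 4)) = y^2 + 4*y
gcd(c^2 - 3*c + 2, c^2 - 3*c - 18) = 1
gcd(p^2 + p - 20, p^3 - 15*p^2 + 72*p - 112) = p - 4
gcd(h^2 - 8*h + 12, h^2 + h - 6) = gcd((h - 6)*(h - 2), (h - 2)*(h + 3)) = h - 2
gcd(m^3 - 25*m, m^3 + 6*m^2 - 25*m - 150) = m^2 - 25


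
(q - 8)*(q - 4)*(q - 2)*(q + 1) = q^4 - 13*q^3 + 42*q^2 - 8*q - 64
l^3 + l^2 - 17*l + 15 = (l - 3)*(l - 1)*(l + 5)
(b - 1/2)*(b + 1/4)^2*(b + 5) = b^4 + 5*b^3 - 3*b^2/16 - 31*b/32 - 5/32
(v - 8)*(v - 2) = v^2 - 10*v + 16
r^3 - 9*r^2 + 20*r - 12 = (r - 6)*(r - 2)*(r - 1)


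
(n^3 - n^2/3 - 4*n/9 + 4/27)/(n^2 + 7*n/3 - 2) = (n^2 + n/3 - 2/9)/(n + 3)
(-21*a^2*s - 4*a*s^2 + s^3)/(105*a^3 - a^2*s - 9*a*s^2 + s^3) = s/(-5*a + s)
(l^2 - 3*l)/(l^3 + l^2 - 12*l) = 1/(l + 4)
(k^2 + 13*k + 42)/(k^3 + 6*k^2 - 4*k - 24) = (k + 7)/(k^2 - 4)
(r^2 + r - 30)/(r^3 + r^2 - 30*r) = 1/r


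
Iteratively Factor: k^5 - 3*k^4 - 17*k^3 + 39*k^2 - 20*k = (k - 1)*(k^4 - 2*k^3 - 19*k^2 + 20*k) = (k - 5)*(k - 1)*(k^3 + 3*k^2 - 4*k) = (k - 5)*(k - 1)^2*(k^2 + 4*k) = k*(k - 5)*(k - 1)^2*(k + 4)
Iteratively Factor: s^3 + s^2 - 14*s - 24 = (s + 2)*(s^2 - s - 12) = (s + 2)*(s + 3)*(s - 4)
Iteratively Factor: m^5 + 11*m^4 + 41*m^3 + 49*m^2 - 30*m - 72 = (m + 3)*(m^4 + 8*m^3 + 17*m^2 - 2*m - 24) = (m + 2)*(m + 3)*(m^3 + 6*m^2 + 5*m - 12) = (m + 2)*(m + 3)*(m + 4)*(m^2 + 2*m - 3) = (m - 1)*(m + 2)*(m + 3)*(m + 4)*(m + 3)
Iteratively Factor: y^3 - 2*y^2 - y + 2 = (y - 1)*(y^2 - y - 2) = (y - 2)*(y - 1)*(y + 1)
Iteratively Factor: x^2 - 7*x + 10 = (x - 5)*(x - 2)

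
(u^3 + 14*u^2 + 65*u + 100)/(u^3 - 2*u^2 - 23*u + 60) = (u^2 + 9*u + 20)/(u^2 - 7*u + 12)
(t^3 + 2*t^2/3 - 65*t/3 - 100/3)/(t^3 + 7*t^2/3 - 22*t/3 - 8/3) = (3*t^2 - 10*t - 25)/(3*t^2 - 5*t - 2)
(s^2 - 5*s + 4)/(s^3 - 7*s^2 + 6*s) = (s - 4)/(s*(s - 6))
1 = 1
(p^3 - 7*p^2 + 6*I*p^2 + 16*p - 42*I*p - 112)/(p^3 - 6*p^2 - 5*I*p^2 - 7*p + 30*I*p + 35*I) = (p^2 + 6*I*p + 16)/(p^2 + p*(1 - 5*I) - 5*I)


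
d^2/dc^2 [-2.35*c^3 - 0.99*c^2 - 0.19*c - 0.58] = -14.1*c - 1.98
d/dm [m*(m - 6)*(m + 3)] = 3*m^2 - 6*m - 18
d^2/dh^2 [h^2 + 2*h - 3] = 2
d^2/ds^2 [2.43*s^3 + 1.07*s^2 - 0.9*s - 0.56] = 14.58*s + 2.14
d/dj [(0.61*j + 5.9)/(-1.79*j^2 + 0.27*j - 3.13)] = (1.0919*j^2 + 21.122*j - 3.5023)/(3.2041*j^4 - 0.9666*j^3 + 11.2783*j^2 - 1.6902*j + 9.7969)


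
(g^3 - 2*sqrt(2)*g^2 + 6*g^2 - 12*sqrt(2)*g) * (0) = 0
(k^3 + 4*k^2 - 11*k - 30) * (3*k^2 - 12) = 3*k^5 + 12*k^4 - 45*k^3 - 138*k^2 + 132*k + 360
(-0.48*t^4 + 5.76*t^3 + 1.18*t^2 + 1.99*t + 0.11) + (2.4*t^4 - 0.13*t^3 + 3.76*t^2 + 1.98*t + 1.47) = 1.92*t^4 + 5.63*t^3 + 4.94*t^2 + 3.97*t + 1.58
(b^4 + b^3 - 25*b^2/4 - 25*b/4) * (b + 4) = b^5 + 5*b^4 - 9*b^3/4 - 125*b^2/4 - 25*b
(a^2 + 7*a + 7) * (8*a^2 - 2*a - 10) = 8*a^4 + 54*a^3 + 32*a^2 - 84*a - 70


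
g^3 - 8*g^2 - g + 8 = (g - 8)*(g - 1)*(g + 1)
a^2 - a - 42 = (a - 7)*(a + 6)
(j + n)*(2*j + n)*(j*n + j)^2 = 2*j^4*n^2 + 4*j^4*n + 2*j^4 + 3*j^3*n^3 + 6*j^3*n^2 + 3*j^3*n + j^2*n^4 + 2*j^2*n^3 + j^2*n^2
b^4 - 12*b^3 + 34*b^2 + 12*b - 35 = (b - 7)*(b - 5)*(b - 1)*(b + 1)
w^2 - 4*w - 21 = (w - 7)*(w + 3)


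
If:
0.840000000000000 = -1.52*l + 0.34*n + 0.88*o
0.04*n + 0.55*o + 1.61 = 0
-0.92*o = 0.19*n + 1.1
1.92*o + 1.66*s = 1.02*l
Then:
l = 0.10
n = 12.94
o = -3.87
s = 4.54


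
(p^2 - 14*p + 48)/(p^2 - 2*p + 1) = (p^2 - 14*p + 48)/(p^2 - 2*p + 1)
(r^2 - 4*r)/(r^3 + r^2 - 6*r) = (r - 4)/(r^2 + r - 6)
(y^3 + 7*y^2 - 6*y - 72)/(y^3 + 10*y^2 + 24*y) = (y - 3)/y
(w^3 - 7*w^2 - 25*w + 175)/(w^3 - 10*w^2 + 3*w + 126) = (w^2 - 25)/(w^2 - 3*w - 18)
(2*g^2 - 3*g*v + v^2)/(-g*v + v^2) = (-2*g + v)/v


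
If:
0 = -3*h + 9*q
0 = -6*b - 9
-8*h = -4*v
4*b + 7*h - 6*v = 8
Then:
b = -3/2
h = -14/5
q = -14/15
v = -28/5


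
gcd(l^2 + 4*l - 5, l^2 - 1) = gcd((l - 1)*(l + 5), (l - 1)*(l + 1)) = l - 1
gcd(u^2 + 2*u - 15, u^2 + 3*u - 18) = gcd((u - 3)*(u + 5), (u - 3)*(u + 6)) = u - 3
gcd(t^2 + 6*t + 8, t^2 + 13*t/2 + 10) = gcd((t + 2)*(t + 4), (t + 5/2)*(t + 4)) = t + 4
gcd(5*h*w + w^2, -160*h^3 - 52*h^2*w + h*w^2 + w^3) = 5*h + w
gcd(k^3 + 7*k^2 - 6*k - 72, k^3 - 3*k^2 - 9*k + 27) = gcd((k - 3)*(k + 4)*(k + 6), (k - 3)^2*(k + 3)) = k - 3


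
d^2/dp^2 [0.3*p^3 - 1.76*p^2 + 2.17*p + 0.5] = 1.8*p - 3.52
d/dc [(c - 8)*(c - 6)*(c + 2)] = 3*c^2 - 24*c + 20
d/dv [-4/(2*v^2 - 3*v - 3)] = 4*(4*v - 3)/(-2*v^2 + 3*v + 3)^2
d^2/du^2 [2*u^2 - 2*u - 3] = 4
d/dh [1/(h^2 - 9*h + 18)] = (9 - 2*h)/(h^2 - 9*h + 18)^2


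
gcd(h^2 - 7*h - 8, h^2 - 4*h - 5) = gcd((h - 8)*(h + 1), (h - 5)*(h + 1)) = h + 1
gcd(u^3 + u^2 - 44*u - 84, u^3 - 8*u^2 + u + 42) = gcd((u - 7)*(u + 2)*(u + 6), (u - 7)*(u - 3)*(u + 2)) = u^2 - 5*u - 14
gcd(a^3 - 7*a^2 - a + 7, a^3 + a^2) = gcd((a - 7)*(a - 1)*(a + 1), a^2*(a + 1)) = a + 1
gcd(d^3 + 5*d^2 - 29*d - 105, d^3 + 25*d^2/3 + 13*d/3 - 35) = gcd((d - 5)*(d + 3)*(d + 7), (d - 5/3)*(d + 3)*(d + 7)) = d^2 + 10*d + 21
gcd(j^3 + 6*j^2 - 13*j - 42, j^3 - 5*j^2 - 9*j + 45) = j - 3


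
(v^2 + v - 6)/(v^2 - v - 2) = (v + 3)/(v + 1)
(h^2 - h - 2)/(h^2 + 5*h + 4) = (h - 2)/(h + 4)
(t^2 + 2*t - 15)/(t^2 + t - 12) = (t + 5)/(t + 4)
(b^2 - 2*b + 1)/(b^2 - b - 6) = (-b^2 + 2*b - 1)/(-b^2 + b + 6)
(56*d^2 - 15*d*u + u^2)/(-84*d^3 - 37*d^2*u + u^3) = (-8*d + u)/(12*d^2 + 7*d*u + u^2)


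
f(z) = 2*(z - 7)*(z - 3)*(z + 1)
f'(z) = 2*(z - 7)*(z - 3) + 2*(z - 7)*(z + 1) + 2*(z - 3)*(z + 1) = 6*z^2 - 36*z + 22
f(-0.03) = 41.32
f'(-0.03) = 23.09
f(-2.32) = -130.90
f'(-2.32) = 137.81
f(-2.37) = -137.87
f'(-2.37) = 141.02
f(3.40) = -12.67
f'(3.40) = -31.04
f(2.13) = 26.52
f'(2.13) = -27.46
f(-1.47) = -35.59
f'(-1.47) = 87.89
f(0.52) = 48.85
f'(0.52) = 4.90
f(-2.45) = -149.36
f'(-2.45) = 146.22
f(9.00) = 240.00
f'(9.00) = 184.00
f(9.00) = 240.00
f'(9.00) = 184.00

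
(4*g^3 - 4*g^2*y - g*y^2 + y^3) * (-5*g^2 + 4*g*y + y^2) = -20*g^5 + 36*g^4*y - 7*g^3*y^2 - 13*g^2*y^3 + 3*g*y^4 + y^5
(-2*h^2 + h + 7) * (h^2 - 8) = -2*h^4 + h^3 + 23*h^2 - 8*h - 56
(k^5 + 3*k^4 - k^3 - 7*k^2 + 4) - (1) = k^5 + 3*k^4 - k^3 - 7*k^2 + 3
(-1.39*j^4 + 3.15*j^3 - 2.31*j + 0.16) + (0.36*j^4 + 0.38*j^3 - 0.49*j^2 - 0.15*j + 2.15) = -1.03*j^4 + 3.53*j^3 - 0.49*j^2 - 2.46*j + 2.31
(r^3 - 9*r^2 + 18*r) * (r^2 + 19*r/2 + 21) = r^5 + r^4/2 - 93*r^3/2 - 18*r^2 + 378*r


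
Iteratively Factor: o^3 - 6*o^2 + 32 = (o - 4)*(o^2 - 2*o - 8) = (o - 4)^2*(o + 2)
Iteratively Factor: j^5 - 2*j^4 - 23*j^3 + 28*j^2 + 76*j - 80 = (j + 4)*(j^4 - 6*j^3 + j^2 + 24*j - 20) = (j + 2)*(j + 4)*(j^3 - 8*j^2 + 17*j - 10) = (j - 5)*(j + 2)*(j + 4)*(j^2 - 3*j + 2) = (j - 5)*(j - 1)*(j + 2)*(j + 4)*(j - 2)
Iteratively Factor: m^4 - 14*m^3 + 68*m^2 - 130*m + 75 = (m - 3)*(m^3 - 11*m^2 + 35*m - 25) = (m - 5)*(m - 3)*(m^2 - 6*m + 5) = (m - 5)*(m - 3)*(m - 1)*(m - 5)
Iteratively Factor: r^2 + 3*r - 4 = (r - 1)*(r + 4)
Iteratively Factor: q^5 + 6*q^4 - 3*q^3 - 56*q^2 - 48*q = (q)*(q^4 + 6*q^3 - 3*q^2 - 56*q - 48) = q*(q + 1)*(q^3 + 5*q^2 - 8*q - 48) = q*(q - 3)*(q + 1)*(q^2 + 8*q + 16) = q*(q - 3)*(q + 1)*(q + 4)*(q + 4)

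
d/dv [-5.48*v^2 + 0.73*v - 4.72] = 0.73 - 10.96*v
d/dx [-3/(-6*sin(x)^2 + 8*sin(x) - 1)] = 12*(2 - 3*sin(x))*cos(x)/(6*sin(x)^2 - 8*sin(x) + 1)^2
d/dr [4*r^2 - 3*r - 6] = 8*r - 3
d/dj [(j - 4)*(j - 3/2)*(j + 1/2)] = 3*j^2 - 10*j + 13/4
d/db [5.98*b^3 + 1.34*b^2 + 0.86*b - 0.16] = 17.94*b^2 + 2.68*b + 0.86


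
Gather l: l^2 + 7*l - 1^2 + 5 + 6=l^2 + 7*l + 10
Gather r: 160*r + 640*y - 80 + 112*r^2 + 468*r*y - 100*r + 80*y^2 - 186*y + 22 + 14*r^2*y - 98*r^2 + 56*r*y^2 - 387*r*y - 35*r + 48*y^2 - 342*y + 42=r^2*(14*y + 14) + r*(56*y^2 + 81*y + 25) + 128*y^2 + 112*y - 16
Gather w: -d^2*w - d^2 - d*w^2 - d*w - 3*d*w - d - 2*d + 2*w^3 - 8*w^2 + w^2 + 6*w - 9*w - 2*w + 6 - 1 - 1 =-d^2 - 3*d + 2*w^3 + w^2*(-d - 7) + w*(-d^2 - 4*d - 5) + 4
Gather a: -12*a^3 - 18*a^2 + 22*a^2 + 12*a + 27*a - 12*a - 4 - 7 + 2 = -12*a^3 + 4*a^2 + 27*a - 9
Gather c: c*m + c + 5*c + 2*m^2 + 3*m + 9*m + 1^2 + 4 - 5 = c*(m + 6) + 2*m^2 + 12*m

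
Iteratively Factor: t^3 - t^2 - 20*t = (t + 4)*(t^2 - 5*t) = t*(t + 4)*(t - 5)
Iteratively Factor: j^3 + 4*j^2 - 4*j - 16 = (j - 2)*(j^2 + 6*j + 8) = (j - 2)*(j + 2)*(j + 4)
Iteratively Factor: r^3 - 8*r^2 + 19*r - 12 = (r - 1)*(r^2 - 7*r + 12) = (r - 3)*(r - 1)*(r - 4)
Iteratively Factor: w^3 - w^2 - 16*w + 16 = (w - 4)*(w^2 + 3*w - 4) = (w - 4)*(w + 4)*(w - 1)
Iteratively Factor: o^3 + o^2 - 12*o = (o)*(o^2 + o - 12) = o*(o + 4)*(o - 3)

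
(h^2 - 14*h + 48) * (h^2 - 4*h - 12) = h^4 - 18*h^3 + 92*h^2 - 24*h - 576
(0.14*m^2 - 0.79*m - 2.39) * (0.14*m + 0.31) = 0.0196*m^3 - 0.0672*m^2 - 0.5795*m - 0.7409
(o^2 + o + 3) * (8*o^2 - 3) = 8*o^4 + 8*o^3 + 21*o^2 - 3*o - 9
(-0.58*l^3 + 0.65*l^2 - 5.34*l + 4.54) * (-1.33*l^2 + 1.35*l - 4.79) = 0.7714*l^5 - 1.6475*l^4 + 10.7579*l^3 - 16.3607*l^2 + 31.7076*l - 21.7466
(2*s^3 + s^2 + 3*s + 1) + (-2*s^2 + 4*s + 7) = 2*s^3 - s^2 + 7*s + 8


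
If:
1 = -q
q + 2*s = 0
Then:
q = -1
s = 1/2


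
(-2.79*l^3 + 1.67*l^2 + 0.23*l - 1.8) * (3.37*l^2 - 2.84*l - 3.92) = -9.4023*l^5 + 13.5515*l^4 + 6.9691*l^3 - 13.2656*l^2 + 4.2104*l + 7.056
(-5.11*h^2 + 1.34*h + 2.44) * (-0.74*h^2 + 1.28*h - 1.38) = 3.7814*h^4 - 7.5324*h^3 + 6.9614*h^2 + 1.274*h - 3.3672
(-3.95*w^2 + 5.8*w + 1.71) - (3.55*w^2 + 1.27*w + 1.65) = -7.5*w^2 + 4.53*w + 0.0600000000000001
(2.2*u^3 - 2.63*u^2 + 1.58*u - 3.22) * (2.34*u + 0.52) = 5.148*u^4 - 5.0102*u^3 + 2.3296*u^2 - 6.7132*u - 1.6744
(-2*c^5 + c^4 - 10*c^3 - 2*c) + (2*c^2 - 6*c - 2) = -2*c^5 + c^4 - 10*c^3 + 2*c^2 - 8*c - 2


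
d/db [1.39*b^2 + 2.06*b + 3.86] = 2.78*b + 2.06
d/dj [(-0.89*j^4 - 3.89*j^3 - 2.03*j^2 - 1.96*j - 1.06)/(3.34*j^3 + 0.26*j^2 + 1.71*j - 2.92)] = (-2.9726*j^6 - 0.462799999999994*j^5 + 1.2031*j^4 + 10.1842*j^3 + 41.7359*j^2 + 12.4064*j + 7.5358)/(11.1556*j^6 + 1.7368*j^5 + 11.4904*j^4 - 18.6164*j^3 + 1.4057*j^2 - 9.9864*j + 8.5264)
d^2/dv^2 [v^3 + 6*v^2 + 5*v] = 6*v + 12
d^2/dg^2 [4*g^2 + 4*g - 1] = 8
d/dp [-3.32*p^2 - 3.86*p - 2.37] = -6.64*p - 3.86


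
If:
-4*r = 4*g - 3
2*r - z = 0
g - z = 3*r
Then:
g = 5/8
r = 1/8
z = 1/4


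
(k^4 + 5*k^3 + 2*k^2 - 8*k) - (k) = k^4 + 5*k^3 + 2*k^2 - 9*k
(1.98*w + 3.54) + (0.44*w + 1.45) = 2.42*w + 4.99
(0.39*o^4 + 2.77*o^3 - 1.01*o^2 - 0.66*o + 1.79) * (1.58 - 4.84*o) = -1.8876*o^5 - 12.7906*o^4 + 9.265*o^3 + 1.5986*o^2 - 9.7064*o + 2.8282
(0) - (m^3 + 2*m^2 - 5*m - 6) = -m^3 - 2*m^2 + 5*m + 6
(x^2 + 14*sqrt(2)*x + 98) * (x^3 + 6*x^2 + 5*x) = x^5 + 6*x^4 + 14*sqrt(2)*x^4 + 103*x^3 + 84*sqrt(2)*x^3 + 70*sqrt(2)*x^2 + 588*x^2 + 490*x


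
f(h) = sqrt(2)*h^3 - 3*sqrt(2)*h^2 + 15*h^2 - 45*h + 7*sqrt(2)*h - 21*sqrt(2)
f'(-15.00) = 596.77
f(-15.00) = -1855.76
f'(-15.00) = 596.77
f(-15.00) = -1855.76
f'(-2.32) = -62.18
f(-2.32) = 91.98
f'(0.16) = -31.55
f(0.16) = -35.03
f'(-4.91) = -38.46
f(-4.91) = 234.58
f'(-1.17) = -54.46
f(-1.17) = 23.83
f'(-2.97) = -61.58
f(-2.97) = 132.39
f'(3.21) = 77.68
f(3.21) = 15.25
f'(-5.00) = -36.61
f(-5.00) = 237.96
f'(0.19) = -30.86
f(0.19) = -35.97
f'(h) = 3*sqrt(2)*h^2 - 6*sqrt(2)*h + 30*h - 45 + 7*sqrt(2)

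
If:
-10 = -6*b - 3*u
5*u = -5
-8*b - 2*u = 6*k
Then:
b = 13/6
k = -23/9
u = -1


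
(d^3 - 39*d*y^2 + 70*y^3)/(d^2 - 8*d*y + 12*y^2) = (-d^2 - 2*d*y + 35*y^2)/(-d + 6*y)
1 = 1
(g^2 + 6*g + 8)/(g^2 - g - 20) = (g + 2)/(g - 5)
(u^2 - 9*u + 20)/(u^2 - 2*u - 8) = (u - 5)/(u + 2)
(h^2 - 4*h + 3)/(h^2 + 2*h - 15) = (h - 1)/(h + 5)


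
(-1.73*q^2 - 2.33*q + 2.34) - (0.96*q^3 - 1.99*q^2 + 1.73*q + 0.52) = -0.96*q^3 + 0.26*q^2 - 4.06*q + 1.82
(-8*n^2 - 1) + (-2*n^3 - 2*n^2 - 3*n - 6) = -2*n^3 - 10*n^2 - 3*n - 7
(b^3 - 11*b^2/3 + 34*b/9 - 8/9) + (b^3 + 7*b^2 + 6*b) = 2*b^3 + 10*b^2/3 + 88*b/9 - 8/9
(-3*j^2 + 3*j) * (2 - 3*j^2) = 9*j^4 - 9*j^3 - 6*j^2 + 6*j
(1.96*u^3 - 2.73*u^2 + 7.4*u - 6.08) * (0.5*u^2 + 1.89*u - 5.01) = 0.98*u^5 + 2.3394*u^4 - 11.2793*u^3 + 24.6233*u^2 - 48.5652*u + 30.4608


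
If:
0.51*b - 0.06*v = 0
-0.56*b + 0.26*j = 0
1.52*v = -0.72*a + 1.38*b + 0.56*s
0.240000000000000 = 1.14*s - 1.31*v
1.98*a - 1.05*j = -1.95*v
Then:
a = -0.98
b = 0.14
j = 0.29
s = 1.54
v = 1.16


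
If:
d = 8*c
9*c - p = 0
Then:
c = p/9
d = 8*p/9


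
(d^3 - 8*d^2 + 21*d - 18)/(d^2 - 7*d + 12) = (d^2 - 5*d + 6)/(d - 4)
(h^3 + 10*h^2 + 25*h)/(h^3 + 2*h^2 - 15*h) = (h + 5)/(h - 3)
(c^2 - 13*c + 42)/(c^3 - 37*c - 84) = (c - 6)/(c^2 + 7*c + 12)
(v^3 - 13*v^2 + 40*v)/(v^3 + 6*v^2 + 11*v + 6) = v*(v^2 - 13*v + 40)/(v^3 + 6*v^2 + 11*v + 6)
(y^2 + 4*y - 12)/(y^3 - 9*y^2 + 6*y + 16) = (y + 6)/(y^2 - 7*y - 8)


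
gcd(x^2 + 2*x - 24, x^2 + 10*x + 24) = x + 6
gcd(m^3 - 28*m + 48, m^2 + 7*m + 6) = m + 6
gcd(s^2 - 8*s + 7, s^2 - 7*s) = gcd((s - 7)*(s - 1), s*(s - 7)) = s - 7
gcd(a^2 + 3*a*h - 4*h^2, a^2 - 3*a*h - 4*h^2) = 1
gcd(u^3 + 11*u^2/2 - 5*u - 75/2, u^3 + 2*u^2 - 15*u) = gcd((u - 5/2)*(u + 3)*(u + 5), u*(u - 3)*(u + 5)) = u + 5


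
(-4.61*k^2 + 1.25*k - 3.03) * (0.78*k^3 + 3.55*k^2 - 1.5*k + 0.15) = -3.5958*k^5 - 15.3905*k^4 + 8.9891*k^3 - 13.323*k^2 + 4.7325*k - 0.4545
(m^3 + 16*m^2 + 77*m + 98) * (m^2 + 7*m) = m^5 + 23*m^4 + 189*m^3 + 637*m^2 + 686*m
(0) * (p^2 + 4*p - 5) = 0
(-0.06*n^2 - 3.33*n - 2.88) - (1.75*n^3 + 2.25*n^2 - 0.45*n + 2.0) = -1.75*n^3 - 2.31*n^2 - 2.88*n - 4.88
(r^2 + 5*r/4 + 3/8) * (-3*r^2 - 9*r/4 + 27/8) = -3*r^4 - 6*r^3 - 9*r^2/16 + 27*r/8 + 81/64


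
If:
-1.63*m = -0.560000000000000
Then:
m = 0.34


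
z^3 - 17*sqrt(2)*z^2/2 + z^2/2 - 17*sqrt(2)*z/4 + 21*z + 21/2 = (z + 1/2)*(z - 7*sqrt(2))*(z - 3*sqrt(2)/2)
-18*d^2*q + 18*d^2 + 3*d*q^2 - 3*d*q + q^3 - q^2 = (-3*d + q)*(6*d + q)*(q - 1)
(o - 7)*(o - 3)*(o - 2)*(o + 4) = o^4 - 8*o^3 - 7*o^2 + 122*o - 168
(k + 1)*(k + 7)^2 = k^3 + 15*k^2 + 63*k + 49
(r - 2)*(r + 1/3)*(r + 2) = r^3 + r^2/3 - 4*r - 4/3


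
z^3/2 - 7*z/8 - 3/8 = (z/2 + 1/4)*(z - 3/2)*(z + 1)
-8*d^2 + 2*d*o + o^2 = (-2*d + o)*(4*d + o)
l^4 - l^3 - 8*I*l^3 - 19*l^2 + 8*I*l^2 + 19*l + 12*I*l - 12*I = (l - 1)*(l - 4*I)*(l - 3*I)*(l - I)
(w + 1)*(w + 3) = w^2 + 4*w + 3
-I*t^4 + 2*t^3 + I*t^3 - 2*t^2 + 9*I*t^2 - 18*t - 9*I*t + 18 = (t - 3)*(t + 3)*(t + 2*I)*(-I*t + I)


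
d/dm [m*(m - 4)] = 2*m - 4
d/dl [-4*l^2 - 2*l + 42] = -8*l - 2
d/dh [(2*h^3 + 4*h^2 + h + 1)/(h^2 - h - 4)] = (2*h^4 - 4*h^3 - 29*h^2 - 34*h - 3)/(h^4 - 2*h^3 - 7*h^2 + 8*h + 16)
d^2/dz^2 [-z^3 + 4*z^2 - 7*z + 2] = 8 - 6*z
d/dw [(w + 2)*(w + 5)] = 2*w + 7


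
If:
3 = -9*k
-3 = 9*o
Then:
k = -1/3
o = -1/3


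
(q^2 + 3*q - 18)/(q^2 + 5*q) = (q^2 + 3*q - 18)/(q*(q + 5))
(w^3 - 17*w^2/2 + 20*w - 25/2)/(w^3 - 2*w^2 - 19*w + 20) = (w - 5/2)/(w + 4)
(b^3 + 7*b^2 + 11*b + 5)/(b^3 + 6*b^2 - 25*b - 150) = (b^2 + 2*b + 1)/(b^2 + b - 30)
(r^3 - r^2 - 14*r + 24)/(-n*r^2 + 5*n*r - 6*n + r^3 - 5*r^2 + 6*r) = (r + 4)/(-n + r)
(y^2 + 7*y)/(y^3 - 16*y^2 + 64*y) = (y + 7)/(y^2 - 16*y + 64)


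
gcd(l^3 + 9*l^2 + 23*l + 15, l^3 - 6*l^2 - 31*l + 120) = l + 5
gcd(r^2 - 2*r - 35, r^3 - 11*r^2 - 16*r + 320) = r + 5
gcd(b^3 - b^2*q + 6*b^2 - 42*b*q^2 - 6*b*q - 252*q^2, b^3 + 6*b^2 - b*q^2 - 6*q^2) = b + 6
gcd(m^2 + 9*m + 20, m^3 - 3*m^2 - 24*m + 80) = m + 5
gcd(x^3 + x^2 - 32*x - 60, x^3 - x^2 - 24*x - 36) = x^2 - 4*x - 12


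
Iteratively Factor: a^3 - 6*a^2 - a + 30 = (a + 2)*(a^2 - 8*a + 15) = (a - 5)*(a + 2)*(a - 3)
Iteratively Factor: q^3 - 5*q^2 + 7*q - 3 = (q - 1)*(q^2 - 4*q + 3) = (q - 3)*(q - 1)*(q - 1)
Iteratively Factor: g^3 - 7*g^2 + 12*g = (g - 4)*(g^2 - 3*g) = (g - 4)*(g - 3)*(g)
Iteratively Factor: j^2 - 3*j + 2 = (j - 1)*(j - 2)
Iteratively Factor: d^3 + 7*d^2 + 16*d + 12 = (d + 2)*(d^2 + 5*d + 6) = (d + 2)^2*(d + 3)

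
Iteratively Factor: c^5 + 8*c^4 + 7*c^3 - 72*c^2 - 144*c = (c + 4)*(c^4 + 4*c^3 - 9*c^2 - 36*c) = (c - 3)*(c + 4)*(c^3 + 7*c^2 + 12*c) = (c - 3)*(c + 3)*(c + 4)*(c^2 + 4*c) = (c - 3)*(c + 3)*(c + 4)^2*(c)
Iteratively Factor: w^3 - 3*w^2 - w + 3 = (w - 3)*(w^2 - 1) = (w - 3)*(w - 1)*(w + 1)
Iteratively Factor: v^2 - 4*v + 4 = (v - 2)*(v - 2)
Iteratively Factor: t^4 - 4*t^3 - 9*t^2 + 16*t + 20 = (t + 2)*(t^3 - 6*t^2 + 3*t + 10) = (t - 5)*(t + 2)*(t^2 - t - 2) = (t - 5)*(t + 1)*(t + 2)*(t - 2)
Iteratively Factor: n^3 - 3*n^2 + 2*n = (n - 1)*(n^2 - 2*n) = n*(n - 1)*(n - 2)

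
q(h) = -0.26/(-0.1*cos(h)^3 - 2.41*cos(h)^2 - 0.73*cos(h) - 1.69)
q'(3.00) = -0.01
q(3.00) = 0.08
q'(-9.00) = 0.04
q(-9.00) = 0.09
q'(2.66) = -0.05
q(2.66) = 0.09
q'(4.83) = -0.10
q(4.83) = 0.14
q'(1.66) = 0.03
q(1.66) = 0.16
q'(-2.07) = 0.10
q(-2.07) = 0.14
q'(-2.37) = 0.08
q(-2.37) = 0.11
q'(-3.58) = -0.04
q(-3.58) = 0.09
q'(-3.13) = 0.00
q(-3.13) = 0.08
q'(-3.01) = 0.01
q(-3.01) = 0.08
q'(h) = -0.26*(-0.3*sin(h)*cos(h)^2 - 4.82*sin(h)*cos(h) - 0.73*sin(h))/(-0.1*cos(h)^3 - 2.41*cos(h)^2 - 0.73*cos(h) - 1.69)^2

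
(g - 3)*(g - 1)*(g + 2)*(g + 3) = g^4 + g^3 - 11*g^2 - 9*g + 18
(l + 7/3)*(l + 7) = l^2 + 28*l/3 + 49/3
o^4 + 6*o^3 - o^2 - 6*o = o*(o - 1)*(o + 1)*(o + 6)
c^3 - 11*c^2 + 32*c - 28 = (c - 7)*(c - 2)^2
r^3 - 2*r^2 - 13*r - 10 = (r - 5)*(r + 1)*(r + 2)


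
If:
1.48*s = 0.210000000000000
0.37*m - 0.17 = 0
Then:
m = 0.46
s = 0.14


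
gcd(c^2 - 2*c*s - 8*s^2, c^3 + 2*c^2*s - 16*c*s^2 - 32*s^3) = -c^2 + 2*c*s + 8*s^2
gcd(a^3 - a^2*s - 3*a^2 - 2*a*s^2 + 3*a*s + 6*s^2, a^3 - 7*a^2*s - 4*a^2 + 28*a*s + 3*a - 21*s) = a - 3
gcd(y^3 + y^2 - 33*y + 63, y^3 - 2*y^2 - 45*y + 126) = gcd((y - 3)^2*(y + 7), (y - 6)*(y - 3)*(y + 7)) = y^2 + 4*y - 21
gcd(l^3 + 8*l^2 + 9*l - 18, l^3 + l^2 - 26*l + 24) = l^2 + 5*l - 6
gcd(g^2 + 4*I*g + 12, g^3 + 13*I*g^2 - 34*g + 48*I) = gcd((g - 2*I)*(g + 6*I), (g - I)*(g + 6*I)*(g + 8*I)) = g + 6*I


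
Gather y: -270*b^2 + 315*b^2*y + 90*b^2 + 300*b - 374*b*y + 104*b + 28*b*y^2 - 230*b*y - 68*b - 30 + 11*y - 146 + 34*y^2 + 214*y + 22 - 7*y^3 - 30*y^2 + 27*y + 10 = -180*b^2 + 336*b - 7*y^3 + y^2*(28*b + 4) + y*(315*b^2 - 604*b + 252) - 144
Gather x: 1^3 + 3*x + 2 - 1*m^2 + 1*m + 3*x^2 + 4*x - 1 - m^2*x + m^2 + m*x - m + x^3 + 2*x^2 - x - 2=x^3 + 5*x^2 + x*(-m^2 + m + 6)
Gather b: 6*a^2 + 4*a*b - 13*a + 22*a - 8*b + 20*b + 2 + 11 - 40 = 6*a^2 + 9*a + b*(4*a + 12) - 27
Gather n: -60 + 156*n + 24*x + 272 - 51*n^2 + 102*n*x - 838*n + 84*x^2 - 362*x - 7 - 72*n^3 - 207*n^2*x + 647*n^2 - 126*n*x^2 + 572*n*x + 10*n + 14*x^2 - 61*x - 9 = -72*n^3 + n^2*(596 - 207*x) + n*(-126*x^2 + 674*x - 672) + 98*x^2 - 399*x + 196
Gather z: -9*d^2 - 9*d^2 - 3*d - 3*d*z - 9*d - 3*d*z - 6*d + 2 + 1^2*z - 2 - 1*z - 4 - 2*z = -18*d^2 - 18*d + z*(-6*d - 2) - 4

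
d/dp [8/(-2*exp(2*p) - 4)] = 8*exp(2*p)/(exp(2*p) + 2)^2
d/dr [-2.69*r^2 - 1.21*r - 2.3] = -5.38*r - 1.21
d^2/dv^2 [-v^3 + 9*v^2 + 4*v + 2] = 18 - 6*v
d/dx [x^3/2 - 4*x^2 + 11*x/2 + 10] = 3*x^2/2 - 8*x + 11/2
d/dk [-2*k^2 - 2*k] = -4*k - 2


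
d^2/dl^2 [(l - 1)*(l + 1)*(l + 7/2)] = 6*l + 7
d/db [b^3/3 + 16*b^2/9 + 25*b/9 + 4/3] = b^2 + 32*b/9 + 25/9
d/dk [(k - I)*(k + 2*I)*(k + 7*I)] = 3*k^2 + 16*I*k - 5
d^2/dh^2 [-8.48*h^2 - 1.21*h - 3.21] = -16.9600000000000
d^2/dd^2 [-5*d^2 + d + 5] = -10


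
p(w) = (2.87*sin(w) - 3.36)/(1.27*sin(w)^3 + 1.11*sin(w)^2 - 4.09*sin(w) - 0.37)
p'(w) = (2.87*sin(w) - 3.36)*(-3.81*sin(w)^2*cos(w) - 2.22*sin(w)*cos(w) + 4.09*cos(w))/(1.27*sin(w)^3 + 1.11*sin(w)^2 - 4.09*sin(w) - 0.37)^2 + 2.87*cos(w)/(1.27*sin(w)^3 + 1.11*sin(w)^2 - 4.09*sin(w) - 0.37) = (-7.2898*sin(w)^3 + 9.6159*sin(w)^2 + 7.4592*sin(w) - 14.8043)*cos(w)/(1.6129*sin(w)^6 + 2.8194*sin(w)^5 - 9.1565*sin(w)^4 - 10.0196*sin(w)^3 + 15.9067*sin(w)^2 + 3.0266*sin(w) + 0.1369)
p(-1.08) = -1.82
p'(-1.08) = -0.40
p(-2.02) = -1.81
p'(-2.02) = 0.34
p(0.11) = 3.79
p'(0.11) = -21.34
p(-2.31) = -2.00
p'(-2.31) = 1.08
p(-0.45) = -3.04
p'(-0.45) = -6.14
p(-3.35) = 2.39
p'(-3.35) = 9.43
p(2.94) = 2.46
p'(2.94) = 9.89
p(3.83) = -2.20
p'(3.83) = 1.93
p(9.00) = 1.22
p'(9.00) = 3.06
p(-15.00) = -2.17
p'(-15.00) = 1.78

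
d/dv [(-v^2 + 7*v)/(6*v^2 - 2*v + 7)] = (-40*v^2 - 14*v + 49)/(36*v^4 - 24*v^3 + 88*v^2 - 28*v + 49)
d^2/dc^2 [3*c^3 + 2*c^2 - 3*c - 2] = 18*c + 4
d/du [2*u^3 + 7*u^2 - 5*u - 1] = 6*u^2 + 14*u - 5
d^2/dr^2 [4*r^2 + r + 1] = 8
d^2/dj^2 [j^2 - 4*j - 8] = 2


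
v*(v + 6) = v^2 + 6*v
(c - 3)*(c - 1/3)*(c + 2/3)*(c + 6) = c^4 + 10*c^3/3 - 155*c^2/9 - 20*c/3 + 4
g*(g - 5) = g^2 - 5*g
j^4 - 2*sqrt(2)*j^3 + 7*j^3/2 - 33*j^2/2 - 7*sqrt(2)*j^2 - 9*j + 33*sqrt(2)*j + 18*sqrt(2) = (j - 3)*(j + 1/2)*(j + 6)*(j - 2*sqrt(2))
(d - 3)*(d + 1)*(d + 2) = d^3 - 7*d - 6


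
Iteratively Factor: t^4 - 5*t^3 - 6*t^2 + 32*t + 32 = (t - 4)*(t^3 - t^2 - 10*t - 8) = (t - 4)*(t + 2)*(t^2 - 3*t - 4) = (t - 4)*(t + 1)*(t + 2)*(t - 4)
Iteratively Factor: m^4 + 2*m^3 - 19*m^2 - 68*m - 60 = (m + 2)*(m^3 - 19*m - 30) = (m - 5)*(m + 2)*(m^2 + 5*m + 6) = (m - 5)*(m + 2)*(m + 3)*(m + 2)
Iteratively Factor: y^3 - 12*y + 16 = (y - 2)*(y^2 + 2*y - 8) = (y - 2)^2*(y + 4)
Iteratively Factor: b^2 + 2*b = (b + 2)*(b)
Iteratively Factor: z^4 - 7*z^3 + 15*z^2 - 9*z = (z - 1)*(z^3 - 6*z^2 + 9*z) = z*(z - 1)*(z^2 - 6*z + 9) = z*(z - 3)*(z - 1)*(z - 3)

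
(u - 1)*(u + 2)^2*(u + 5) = u^4 + 8*u^3 + 15*u^2 - 4*u - 20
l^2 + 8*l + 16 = (l + 4)^2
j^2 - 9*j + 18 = (j - 6)*(j - 3)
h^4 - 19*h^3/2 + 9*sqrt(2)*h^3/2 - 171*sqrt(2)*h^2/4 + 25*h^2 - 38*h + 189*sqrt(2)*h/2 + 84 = (h - 6)*(h - 7/2)*(h + sqrt(2)/2)*(h + 4*sqrt(2))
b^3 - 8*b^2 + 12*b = b*(b - 6)*(b - 2)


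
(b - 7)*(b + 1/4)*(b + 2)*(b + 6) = b^4 + 5*b^3/4 - 175*b^2/4 - 95*b - 21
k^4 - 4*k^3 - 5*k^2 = k^2*(k - 5)*(k + 1)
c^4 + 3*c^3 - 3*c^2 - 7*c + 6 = (c - 1)^2*(c + 2)*(c + 3)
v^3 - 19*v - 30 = (v - 5)*(v + 2)*(v + 3)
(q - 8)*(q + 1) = q^2 - 7*q - 8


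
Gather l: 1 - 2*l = 1 - 2*l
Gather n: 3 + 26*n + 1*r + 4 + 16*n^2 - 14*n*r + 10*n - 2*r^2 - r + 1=16*n^2 + n*(36 - 14*r) - 2*r^2 + 8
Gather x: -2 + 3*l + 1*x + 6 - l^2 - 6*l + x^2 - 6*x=-l^2 - 3*l + x^2 - 5*x + 4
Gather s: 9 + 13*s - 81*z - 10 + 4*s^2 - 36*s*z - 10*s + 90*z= 4*s^2 + s*(3 - 36*z) + 9*z - 1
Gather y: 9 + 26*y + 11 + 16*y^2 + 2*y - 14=16*y^2 + 28*y + 6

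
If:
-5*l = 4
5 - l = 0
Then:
No Solution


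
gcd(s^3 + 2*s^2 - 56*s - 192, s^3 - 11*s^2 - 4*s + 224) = s^2 - 4*s - 32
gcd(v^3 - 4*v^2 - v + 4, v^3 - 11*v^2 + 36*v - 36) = 1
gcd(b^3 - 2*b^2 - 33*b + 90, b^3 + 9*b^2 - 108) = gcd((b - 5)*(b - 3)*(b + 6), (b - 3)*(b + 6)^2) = b^2 + 3*b - 18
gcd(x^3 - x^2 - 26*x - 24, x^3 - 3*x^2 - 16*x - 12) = x^2 - 5*x - 6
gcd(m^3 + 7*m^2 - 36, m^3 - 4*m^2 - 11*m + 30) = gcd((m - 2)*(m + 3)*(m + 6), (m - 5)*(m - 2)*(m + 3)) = m^2 + m - 6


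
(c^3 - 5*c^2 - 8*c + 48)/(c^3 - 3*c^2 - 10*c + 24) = (c - 4)/(c - 2)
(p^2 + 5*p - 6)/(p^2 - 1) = (p + 6)/(p + 1)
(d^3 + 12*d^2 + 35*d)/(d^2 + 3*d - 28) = d*(d + 5)/(d - 4)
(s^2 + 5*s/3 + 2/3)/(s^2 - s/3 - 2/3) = (s + 1)/(s - 1)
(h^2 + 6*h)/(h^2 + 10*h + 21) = h*(h + 6)/(h^2 + 10*h + 21)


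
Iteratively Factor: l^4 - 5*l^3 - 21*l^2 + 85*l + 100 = (l + 1)*(l^3 - 6*l^2 - 15*l + 100) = (l + 1)*(l + 4)*(l^2 - 10*l + 25) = (l - 5)*(l + 1)*(l + 4)*(l - 5)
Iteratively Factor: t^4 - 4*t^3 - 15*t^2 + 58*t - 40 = (t + 4)*(t^3 - 8*t^2 + 17*t - 10) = (t - 1)*(t + 4)*(t^2 - 7*t + 10) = (t - 2)*(t - 1)*(t + 4)*(t - 5)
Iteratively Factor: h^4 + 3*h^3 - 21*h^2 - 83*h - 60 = (h + 3)*(h^3 - 21*h - 20) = (h - 5)*(h + 3)*(h^2 + 5*h + 4) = (h - 5)*(h + 3)*(h + 4)*(h + 1)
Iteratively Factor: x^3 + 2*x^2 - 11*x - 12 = (x + 1)*(x^2 + x - 12) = (x - 3)*(x + 1)*(x + 4)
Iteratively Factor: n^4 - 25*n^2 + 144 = (n + 4)*(n^3 - 4*n^2 - 9*n + 36) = (n - 4)*(n + 4)*(n^2 - 9) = (n - 4)*(n - 3)*(n + 4)*(n + 3)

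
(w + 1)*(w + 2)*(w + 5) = w^3 + 8*w^2 + 17*w + 10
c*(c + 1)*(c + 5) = c^3 + 6*c^2 + 5*c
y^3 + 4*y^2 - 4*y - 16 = (y - 2)*(y + 2)*(y + 4)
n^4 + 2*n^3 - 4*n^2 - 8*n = n*(n - 2)*(n + 2)^2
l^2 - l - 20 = (l - 5)*(l + 4)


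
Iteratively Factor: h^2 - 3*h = (h)*(h - 3)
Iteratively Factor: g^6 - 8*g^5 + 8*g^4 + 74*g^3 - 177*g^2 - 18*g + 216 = (g + 3)*(g^5 - 11*g^4 + 41*g^3 - 49*g^2 - 30*g + 72) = (g - 2)*(g + 3)*(g^4 - 9*g^3 + 23*g^2 - 3*g - 36) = (g - 2)*(g + 1)*(g + 3)*(g^3 - 10*g^2 + 33*g - 36) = (g - 3)*(g - 2)*(g + 1)*(g + 3)*(g^2 - 7*g + 12) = (g - 4)*(g - 3)*(g - 2)*(g + 1)*(g + 3)*(g - 3)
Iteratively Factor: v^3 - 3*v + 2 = (v - 1)*(v^2 + v - 2) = (v - 1)*(v + 2)*(v - 1)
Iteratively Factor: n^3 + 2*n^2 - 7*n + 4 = (n - 1)*(n^2 + 3*n - 4) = (n - 1)^2*(n + 4)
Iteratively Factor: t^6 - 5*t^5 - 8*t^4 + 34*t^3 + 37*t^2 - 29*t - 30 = (t - 1)*(t^5 - 4*t^4 - 12*t^3 + 22*t^2 + 59*t + 30) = (t - 5)*(t - 1)*(t^4 + t^3 - 7*t^2 - 13*t - 6) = (t - 5)*(t - 3)*(t - 1)*(t^3 + 4*t^2 + 5*t + 2) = (t - 5)*(t - 3)*(t - 1)*(t + 2)*(t^2 + 2*t + 1) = (t - 5)*(t - 3)*(t - 1)*(t + 1)*(t + 2)*(t + 1)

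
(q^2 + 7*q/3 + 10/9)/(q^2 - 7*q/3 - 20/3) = (q + 2/3)/(q - 4)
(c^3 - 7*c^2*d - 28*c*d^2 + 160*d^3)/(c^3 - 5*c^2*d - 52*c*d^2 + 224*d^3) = (c + 5*d)/(c + 7*d)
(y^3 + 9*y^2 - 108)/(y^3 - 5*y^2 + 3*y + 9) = (y^2 + 12*y + 36)/(y^2 - 2*y - 3)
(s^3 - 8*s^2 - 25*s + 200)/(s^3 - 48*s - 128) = (s^2 - 25)/(s^2 + 8*s + 16)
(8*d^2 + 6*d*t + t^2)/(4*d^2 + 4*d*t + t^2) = (4*d + t)/(2*d + t)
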